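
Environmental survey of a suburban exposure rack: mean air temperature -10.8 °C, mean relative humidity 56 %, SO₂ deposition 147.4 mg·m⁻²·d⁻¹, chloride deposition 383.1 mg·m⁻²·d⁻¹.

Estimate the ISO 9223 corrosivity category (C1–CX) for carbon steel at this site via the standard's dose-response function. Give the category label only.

carbon steel: temperature factor f = +0.150·(-20.8) = -3.1200
  SO₂ term: 1.77·147.4^0.52·exp(0.02·56-3.1200) = 3.214
  Sd branch = 0.102·Sd^0.62·e^(0.033·RH+0.04·T) = 16.8 μm/a
  r_corr = 3.214 + 16.8 = 20.01 μm/a
Category bounds: 1.3…25 μm/a bracket r_corr ⇒ C2

C2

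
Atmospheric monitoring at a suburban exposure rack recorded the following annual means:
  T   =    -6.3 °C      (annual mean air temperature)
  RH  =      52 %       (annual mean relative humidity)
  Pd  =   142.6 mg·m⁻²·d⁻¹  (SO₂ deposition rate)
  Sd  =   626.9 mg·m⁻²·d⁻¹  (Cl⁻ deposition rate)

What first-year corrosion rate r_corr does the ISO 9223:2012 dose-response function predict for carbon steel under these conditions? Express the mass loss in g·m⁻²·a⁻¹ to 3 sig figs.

carbon steel: T≤10 °C ⇒ hinge +0.150·(-6.3−10) = -2.4450
  SO₂ term: 1.77·142.6^0.52·exp(0.02·52-2.4450) = 5.727
  Sd branch = 0.102·Sd^0.62·e^(0.033·RH+0.04·T) = 23.91 μm/a
  sum: 5.727 + 23.91 → r_corr = 29.64 μm/a
Convert to mass loss: 29.64 μm/a × 7.85 g/cm³ = 232.7 g·m⁻²·a⁻¹

r_corr = 233 g·m⁻²·a⁻¹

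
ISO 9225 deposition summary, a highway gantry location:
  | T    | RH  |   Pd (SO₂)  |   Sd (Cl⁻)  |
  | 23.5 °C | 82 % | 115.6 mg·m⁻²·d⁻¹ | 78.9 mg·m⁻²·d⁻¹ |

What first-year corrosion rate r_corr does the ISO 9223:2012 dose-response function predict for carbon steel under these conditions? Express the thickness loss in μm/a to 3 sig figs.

r_corr = 111 μm/a

carbon steel: f(T) = -0.054·(T−10) [T>10 °C] = -0.7290
  sulphur-dioxide contribution → 52.04 μm/a
  chloride contribution → 58.64 μm/a
  ⇒ r_corr(carbon steel) = 110.7 μm/a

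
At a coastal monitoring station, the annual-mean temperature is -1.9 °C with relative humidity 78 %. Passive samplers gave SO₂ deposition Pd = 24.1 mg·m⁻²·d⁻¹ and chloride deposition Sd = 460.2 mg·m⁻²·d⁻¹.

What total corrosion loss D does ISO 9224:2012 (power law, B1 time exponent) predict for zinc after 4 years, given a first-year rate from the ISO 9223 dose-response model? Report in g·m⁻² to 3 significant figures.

D(4) = 46.7 g·m⁻²

zinc: T≤10 °C ⇒ hinge +0.038·(-1.9−10) = -0.4522
  sulphur-dioxide contribution → 1.204 μm/a
  chloride contribution → 0.9158 μm/a
  total first-year rate 2.12 μm/a
Long-term exponent b (ISO 9224 Table 2, B1) = 0.813
  D(4) = 2.12 × 4^0.813 = 2.12 × 3.087 = 6.542 μm
  Mass loss = 6.542 μm × 7.14 g/cm³ = 46.71 g·m⁻²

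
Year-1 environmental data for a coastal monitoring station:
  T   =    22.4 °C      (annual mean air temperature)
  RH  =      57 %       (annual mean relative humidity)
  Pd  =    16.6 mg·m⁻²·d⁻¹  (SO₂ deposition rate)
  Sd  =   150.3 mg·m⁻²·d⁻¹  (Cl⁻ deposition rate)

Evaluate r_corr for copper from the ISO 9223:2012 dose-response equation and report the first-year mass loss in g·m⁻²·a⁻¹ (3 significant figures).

copper: T>10 °C ⇒ hinge -0.080·(22.4−10) = -0.9920
  Pd branch = 0.0053·Pd^0.26·e^(0.059·RH+f) = 0.1178 μm/a
  Sd branch = 0.01025·Sd^0.27·e^(0.036·RH+0.049·T) = 0.9255 μm/a
  r_corr = 0.1178 + 0.9255 = 1.043 μm/a
Convert to mass loss: 1.043 μm/a × 8.96 g/cm³ = 9.348 g·m⁻²·a⁻¹

r_corr = 9.35 g·m⁻²·a⁻¹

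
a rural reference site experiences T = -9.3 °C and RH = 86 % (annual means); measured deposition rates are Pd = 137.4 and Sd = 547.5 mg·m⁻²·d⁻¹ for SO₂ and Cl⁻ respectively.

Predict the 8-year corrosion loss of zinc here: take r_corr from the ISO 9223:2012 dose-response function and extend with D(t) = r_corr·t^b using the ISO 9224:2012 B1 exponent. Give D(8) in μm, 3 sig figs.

zinc: T≤10 °C ⇒ hinge +0.038·(-9.3−10) = -0.7334
  SO₂ term: 0.0129·137.4^0.44·exp(0.046·86-0.7334) = 2.824
  Cl⁻ term: 0.0175·547.5^0.57·exp(0.008·86+0.085·-9.3) = 0.5746
  sum: 2.824 + 0.5746 → r_corr = 3.399 μm/a
ISO 9224: D(t) = r_corr · t^b with b = 0.813 (zinc, B1)
  D(8) = 3.399 × 8^0.813 = 3.399 × 5.423 = 18.43 μm

D(8) = 18.4 μm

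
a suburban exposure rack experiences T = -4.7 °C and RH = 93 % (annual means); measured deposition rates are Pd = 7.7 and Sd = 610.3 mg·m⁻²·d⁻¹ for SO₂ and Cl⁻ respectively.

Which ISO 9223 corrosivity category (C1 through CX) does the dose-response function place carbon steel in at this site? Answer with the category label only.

C5

carbon steel: temperature factor f = +0.150·(-14.7) = -2.2050
  Pd branch = 1.77·Pd^0.52·e^(0.02·RH+f) = 3.623 μm/a
  Sd branch = 0.102·Sd^0.62·e^(0.033·RH+0.04·T) = 97.02 μm/a
  sum: 3.623 + 97.02 → r_corr = 100.6 μm/a
101 μm/a falls in (80, 200] for carbon steel → category C5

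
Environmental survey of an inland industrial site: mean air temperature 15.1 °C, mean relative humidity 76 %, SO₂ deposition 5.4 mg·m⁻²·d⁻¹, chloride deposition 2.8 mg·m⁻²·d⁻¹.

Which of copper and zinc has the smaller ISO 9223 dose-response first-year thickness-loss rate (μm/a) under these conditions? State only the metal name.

zinc

copper: temperature factor f = -0.080·(5.1) = -0.4080
  sulphur-dioxide contribution → 0.484 μm/a
  chloride contribution → 0.4375 μm/a
  total first-year rate 0.9216 μm/a
zinc: T>10 °C ⇒ hinge -0.071·(15.1−10) = -0.3621
  sulphur-dioxide contribution → 0.6221 μm/a
  chloride contribution → 0.2086 μm/a
  ⇒ r_corr(zinc) = 0.8308 μm/a
Ordering by μm/a: copper (0.922) > zinc (0.831)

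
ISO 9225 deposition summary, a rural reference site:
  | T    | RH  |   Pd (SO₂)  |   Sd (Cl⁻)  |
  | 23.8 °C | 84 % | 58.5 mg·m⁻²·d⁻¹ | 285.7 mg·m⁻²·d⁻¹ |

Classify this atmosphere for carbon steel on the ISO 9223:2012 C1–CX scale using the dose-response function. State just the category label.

carbon steel: f(T) = -0.054·(T−10) [T>10 °C] = -0.7452
  SO₂ term: 1.77·58.5^0.52·exp(0.02·84-0.7452) = 37.4
  Sd branch = 0.102·Sd^0.62·e^(0.033·RH+0.04·T) = 140.8 μm/a
  r_corr = 37.4 + 140.8 = 178.2 μm/a
178 μm/a falls in (80, 200] for carbon steel → category C5

C5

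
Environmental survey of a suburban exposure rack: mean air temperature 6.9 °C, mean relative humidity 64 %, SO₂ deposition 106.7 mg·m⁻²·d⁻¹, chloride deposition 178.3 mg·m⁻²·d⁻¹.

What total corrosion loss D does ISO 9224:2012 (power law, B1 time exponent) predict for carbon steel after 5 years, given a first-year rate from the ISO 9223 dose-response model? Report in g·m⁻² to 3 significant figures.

D(5) = 1.33e+03 g·m⁻²

carbon steel: T≤10 °C ⇒ hinge +0.150·(6.9−10) = -0.4650
  Pd branch = 1.77·Pd^0.52·e^(0.02·RH+f) = 45.35 μm/a
  Cl⁻ term: 0.102·178.3^0.62·exp(0.033·64+0.04·6.9) = 27.63
  r_corr = 45.35 + 27.63 = 72.98 μm/a
Power-law: D(5) = r_corr · 5^0.523
  D(5) = 72.98 × 5^0.523 = 72.98 × 2.32 = 169.3 μm
  Mass loss = 169.3 μm × 7.85 g/cm³ = 1329 g·m⁻²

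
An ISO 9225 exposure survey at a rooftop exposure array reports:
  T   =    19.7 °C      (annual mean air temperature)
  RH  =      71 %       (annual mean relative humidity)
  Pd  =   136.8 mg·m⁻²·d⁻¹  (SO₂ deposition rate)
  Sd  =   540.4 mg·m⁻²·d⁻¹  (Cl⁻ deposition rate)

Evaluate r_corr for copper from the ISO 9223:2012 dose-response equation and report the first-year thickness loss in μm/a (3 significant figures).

copper: temperature factor f = -0.080·(9.7) = -0.7760
  Pd branch = 0.0053·Pd^0.26·e^(0.059·RH+f) = 0.578 μm/a
  Cl⁻ term: 0.01025·540.4^0.27·exp(0.036·71+0.049·19.7) = 1.896
  r_corr = 0.578 + 1.896 = 2.474 μm/a

r_corr = 2.47 μm/a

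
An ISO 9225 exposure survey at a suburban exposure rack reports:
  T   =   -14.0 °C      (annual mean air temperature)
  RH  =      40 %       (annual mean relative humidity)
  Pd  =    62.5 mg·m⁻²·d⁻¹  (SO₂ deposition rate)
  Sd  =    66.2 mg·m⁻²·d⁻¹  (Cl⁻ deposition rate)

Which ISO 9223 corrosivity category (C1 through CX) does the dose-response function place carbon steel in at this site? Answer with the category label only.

carbon steel: f(T) = +0.150·(T−10) [T≤10 °C] = -3.6000
  SO₂ term: 1.77·62.5^0.52·exp(0.02·40-3.6000) = 0.9243
  Sd branch = 0.102·Sd^0.62·e^(0.033·RH+0.04·T) = 2.935 μm/a
  sum: 0.9243 + 2.935 → r_corr = 3.859 μm/a
ISO 9223 Table 2 (carbon steel): 1.3 < 3.86 ≤ 25 μm/a ⇒ C2

C2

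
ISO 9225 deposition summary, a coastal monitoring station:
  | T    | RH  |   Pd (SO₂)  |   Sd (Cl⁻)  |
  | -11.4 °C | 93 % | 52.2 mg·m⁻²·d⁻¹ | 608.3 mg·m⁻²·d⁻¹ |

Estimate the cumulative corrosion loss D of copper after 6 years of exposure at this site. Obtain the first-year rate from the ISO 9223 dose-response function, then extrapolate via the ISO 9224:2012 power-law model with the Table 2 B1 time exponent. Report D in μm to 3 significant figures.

copper: T≤10 °C ⇒ hinge +0.126·(-11.4−10) = -2.6964
  SO₂ term: 0.0053·52.2^0.26·exp(0.059·93-2.6964) = 0.2414
  Cl⁻ term: 0.01025·608.3^0.27·exp(0.036·93+0.049·-11.4) = 0.9416
  sum: 0.2414 + 0.9416 → r_corr = 1.183 μm/a
Power-law: D(6) = r_corr · 6^0.667
  D(6) = 1.183 × 6^0.667 = 1.183 × 3.304 = 3.909 μm

D(6) = 3.91 μm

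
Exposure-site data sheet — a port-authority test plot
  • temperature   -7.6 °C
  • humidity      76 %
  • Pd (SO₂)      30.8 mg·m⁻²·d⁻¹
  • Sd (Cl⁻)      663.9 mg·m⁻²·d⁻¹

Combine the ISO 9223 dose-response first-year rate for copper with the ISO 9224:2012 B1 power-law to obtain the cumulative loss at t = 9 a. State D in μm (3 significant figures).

copper: temperature factor f = +0.126·(-17.6) = -2.2176
  sulphur-dioxide contribution → 0.1246 μm/a
  chloride contribution → 0.6298 μm/a
  total first-year rate 0.7544 μm/a
Long-term exponent b (ISO 9224 Table 2, B1) = 0.667
  D(9) = 0.7544 × 9^0.667 = 0.7544 × 4.33 = 3.266 μm

D(9) = 3.27 μm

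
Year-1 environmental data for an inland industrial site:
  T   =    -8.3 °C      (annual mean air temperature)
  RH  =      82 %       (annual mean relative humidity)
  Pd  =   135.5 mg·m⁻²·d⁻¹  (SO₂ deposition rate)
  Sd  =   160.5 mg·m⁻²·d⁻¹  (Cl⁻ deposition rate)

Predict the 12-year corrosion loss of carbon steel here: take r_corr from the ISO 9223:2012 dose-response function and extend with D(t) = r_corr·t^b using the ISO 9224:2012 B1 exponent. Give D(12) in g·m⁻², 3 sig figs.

D(12) = 952 g·m⁻²

carbon steel: f(T) = +0.150·(T−10) [T≤10 °C] = -2.7450
  Pd branch = 1.77·Pd^0.52·e^(0.02·RH+f) = 7.528 μm/a
  Sd branch = 0.102·Sd^0.62·e^(0.033·RH+0.04·T) = 25.53 μm/a
  r_corr = 7.528 + 25.53 = 33.06 μm/a
Long-term exponent b (ISO 9224 Table 2, B1) = 0.523
  D(12) = 33.06 × 12^0.523 = 33.06 × 3.668 = 121.2 μm
  Mass loss = 121.2 μm × 7.85 g/cm³ = 951.8 g·m⁻²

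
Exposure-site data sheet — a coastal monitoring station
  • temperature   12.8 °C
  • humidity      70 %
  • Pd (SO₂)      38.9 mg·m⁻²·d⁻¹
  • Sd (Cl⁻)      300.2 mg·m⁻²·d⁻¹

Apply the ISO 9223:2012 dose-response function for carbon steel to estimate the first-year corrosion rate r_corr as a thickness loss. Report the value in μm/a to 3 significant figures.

carbon steel: temperature factor f = -0.054·(2.8) = -0.1512
  sulphur-dioxide contribution → 41.41 μm/a
  chloride contribution → 58.91 μm/a
  total first-year rate 100.3 μm/a

r_corr = 100 μm/a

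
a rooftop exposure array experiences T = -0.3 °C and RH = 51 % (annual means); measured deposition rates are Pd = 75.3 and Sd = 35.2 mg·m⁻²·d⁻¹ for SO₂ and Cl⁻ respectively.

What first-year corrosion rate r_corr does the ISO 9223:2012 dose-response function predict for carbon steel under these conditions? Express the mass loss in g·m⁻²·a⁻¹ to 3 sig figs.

r_corr = 116 g·m⁻²·a⁻¹

carbon steel: T≤10 °C ⇒ hinge +0.150·(-0.3−10) = -1.5450
  sulphur-dioxide contribution → 9.906 μm/a
  chloride contribution → 4.934 μm/a
  ⇒ r_corr(carbon steel) = 14.84 μm/a
Convert to mass loss: 14.84 μm/a × 7.85 g/cm³ = 116.5 g·m⁻²·a⁻¹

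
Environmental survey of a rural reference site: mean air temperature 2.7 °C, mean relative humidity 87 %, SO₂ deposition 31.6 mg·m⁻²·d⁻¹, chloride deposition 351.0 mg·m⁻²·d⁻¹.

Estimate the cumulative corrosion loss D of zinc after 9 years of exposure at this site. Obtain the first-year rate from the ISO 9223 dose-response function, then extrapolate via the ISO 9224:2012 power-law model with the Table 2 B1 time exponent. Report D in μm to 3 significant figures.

D(9) = 22.0 μm

zinc: f(T) = +0.038·(T−10) [T≤10 °C] = -0.2774
  Pd branch = 0.0129·Pd^0.44·e^(0.046·RH+f) = 2.444 μm/a
  Sd branch = 0.0175·Sd^0.57·e^(0.008·RH+0.085·T) = 1.247 μm/a
  sum: 2.444 + 1.247 → r_corr = 3.69 μm/a
Long-term exponent b (ISO 9224 Table 2, B1) = 0.813
  D(9) = 3.69 × 9^0.813 = 3.69 × 5.968 = 22.02 μm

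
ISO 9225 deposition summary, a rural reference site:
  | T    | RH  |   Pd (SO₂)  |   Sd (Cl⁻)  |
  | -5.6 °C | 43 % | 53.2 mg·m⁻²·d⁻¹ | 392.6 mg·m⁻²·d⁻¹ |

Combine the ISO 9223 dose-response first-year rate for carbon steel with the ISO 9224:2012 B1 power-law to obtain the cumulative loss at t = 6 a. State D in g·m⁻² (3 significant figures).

carbon steel: temperature factor f = +0.150·(-15.6) = -2.3400
  sulphur-dioxide contribution → 3.182 μm/a
  chloride contribution → 13.67 μm/a
  ⇒ r_corr(carbon steel) = 16.85 μm/a
Long-term exponent b (ISO 9224 Table 2, B1) = 0.523
  D(6) = 16.85 × 6^0.523 = 16.85 × 2.553 = 43.02 μm
  Mass loss = 43.02 μm × 7.85 g/cm³ = 337.7 g·m⁻²

D(6) = 338 g·m⁻²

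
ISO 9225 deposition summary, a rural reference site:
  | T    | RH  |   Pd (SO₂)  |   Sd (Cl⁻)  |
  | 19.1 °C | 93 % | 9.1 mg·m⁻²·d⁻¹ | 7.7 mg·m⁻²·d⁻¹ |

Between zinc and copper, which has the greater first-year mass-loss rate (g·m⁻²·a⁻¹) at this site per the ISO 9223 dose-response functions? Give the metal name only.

copper

zinc: T>10 °C ⇒ hinge -0.071·(19.1−10) = -0.6461
  SO₂ term: 0.0129·9.1^0.44·exp(0.046·93-0.6461) = 1.288
  Sd branch = 0.0175·Sd^0.57·e^(0.008·RH+0.085·T) = 0.5978 μm/a
  sum: 1.288 + 0.5978 → r_corr = 1.886 μm/a
  mass loss = 1.886 μm/a × 7.14 g/cm³ = 13.46 g·m⁻²·a⁻¹
copper: temperature factor f = -0.080·(9.1) = -0.7280
  Pd branch = 0.0053·Pd^0.26·e^(0.059·RH+f) = 1.098 μm/a
  Cl⁻ term: 0.01025·7.7^0.27·exp(0.036·93+0.049·19.1) = 1.29
  r_corr = 1.098 + 1.29 = 2.387 μm/a
  mass loss = 2.387 μm/a × 8.96 g/cm³ = 21.39 g·m⁻²·a⁻¹
Ordering by g·m⁻²·a⁻¹: copper (21.4) > zinc (13.5)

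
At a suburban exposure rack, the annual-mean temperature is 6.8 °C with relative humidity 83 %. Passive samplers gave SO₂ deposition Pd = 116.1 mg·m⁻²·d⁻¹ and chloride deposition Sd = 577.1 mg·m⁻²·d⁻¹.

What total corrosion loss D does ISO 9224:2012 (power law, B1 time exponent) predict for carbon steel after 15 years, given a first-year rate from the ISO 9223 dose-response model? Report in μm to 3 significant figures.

D(15) = 721 μm

carbon steel: T≤10 °C ⇒ hinge +0.150·(6.8−10) = -0.4800
  SO₂ term: 1.77·116.1^0.52·exp(0.02·83-0.4800) = 68.26
  Sd branch = 0.102·Sd^0.62·e^(0.033·RH+0.04·T) = 106.7 μm/a
  r_corr = 68.26 + 106.7 = 175 μm/a
Long-term exponent b (ISO 9224 Table 2, B1) = 0.523
  D(15) = 175 × 15^0.523 = 175 × 4.122 = 721.2 μm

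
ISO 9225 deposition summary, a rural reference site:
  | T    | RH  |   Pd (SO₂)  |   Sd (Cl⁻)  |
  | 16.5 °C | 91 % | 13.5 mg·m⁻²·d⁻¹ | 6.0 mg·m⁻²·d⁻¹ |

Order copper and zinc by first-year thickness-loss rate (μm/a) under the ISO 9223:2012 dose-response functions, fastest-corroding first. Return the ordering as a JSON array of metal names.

copper: T>10 °C ⇒ hinge -0.080·(16.5−10) = -0.5200
  SO₂ term: 0.0053·13.5^0.26·exp(0.059·91-0.5200) = 1.331
  Cl⁻ term: 0.01025·6.0^0.27·exp(0.036·91+0.049·16.5) = 0.9879
  r_corr = 1.331 + 0.9879 = 2.318 μm/a
zinc: f(T) = -0.071·(T−10) [T>10 °C] = -0.4615
  Pd branch = 0.0129·Pd^0.44·e^(0.046·RH+f) = 1.681 μm/a
  Cl⁻ term: 0.0175·6.0^0.57·exp(0.008·91+0.085·16.5) = 0.4091
  sum: 1.681 + 0.4091 → r_corr = 2.09 μm/a
Ordering by μm/a: copper (2.32) > zinc (2.09)

["copper", "zinc"]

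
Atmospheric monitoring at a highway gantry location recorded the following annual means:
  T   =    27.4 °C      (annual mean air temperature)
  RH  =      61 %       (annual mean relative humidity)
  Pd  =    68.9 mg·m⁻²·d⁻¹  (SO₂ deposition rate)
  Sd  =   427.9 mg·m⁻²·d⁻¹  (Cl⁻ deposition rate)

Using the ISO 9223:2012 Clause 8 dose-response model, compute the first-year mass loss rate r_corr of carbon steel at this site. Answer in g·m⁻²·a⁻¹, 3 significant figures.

r_corr = 934 g·m⁻²·a⁻¹

carbon steel: temperature factor f = -0.054·(17.4) = -0.9396
  Pd branch = 1.77·Pd^0.52·e^(0.02·RH+f) = 21.17 μm/a
  Cl⁻ term: 0.102·427.9^0.62·exp(0.033·61+0.04·27.4) = 97.78
  sum: 21.17 + 97.78 → r_corr = 118.9 μm/a
Convert to mass loss: 118.9 μm/a × 7.85 g/cm³ = 933.7 g·m⁻²·a⁻¹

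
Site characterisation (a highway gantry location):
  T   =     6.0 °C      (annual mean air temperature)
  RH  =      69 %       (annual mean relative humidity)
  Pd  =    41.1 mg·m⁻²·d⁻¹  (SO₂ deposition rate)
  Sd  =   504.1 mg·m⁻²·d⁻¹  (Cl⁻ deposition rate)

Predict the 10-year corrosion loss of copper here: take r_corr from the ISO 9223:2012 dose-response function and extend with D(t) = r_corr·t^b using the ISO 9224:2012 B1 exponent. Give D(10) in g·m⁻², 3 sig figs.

copper: temperature factor f = +0.126·(-4.0) = -0.5040
  sulphur-dioxide contribution → 0.4932 μm/a
  chloride contribution → 0.8849 μm/a
  total first-year rate 1.378 μm/a
Long-term exponent b (ISO 9224 Table 2, B1) = 0.667
  D(10) = 1.378 × 10^0.667 = 1.378 × 4.645 = 6.401 μm
  Mass loss = 6.401 μm × 8.96 g/cm³ = 57.35 g·m⁻²

D(10) = 57.4 g·m⁻²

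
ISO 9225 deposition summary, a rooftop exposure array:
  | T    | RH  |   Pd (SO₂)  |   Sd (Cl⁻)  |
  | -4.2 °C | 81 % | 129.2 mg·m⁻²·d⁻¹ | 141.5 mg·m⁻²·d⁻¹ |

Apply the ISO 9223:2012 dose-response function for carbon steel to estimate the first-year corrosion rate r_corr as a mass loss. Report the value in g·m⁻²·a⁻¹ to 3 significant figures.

r_corr = 316 g·m⁻²·a⁻¹

carbon steel: T≤10 °C ⇒ hinge +0.150·(-4.2−10) = -2.1300
  sulphur-dioxide contribution → 13.31 μm/a
  chloride contribution → 26.91 μm/a
  total first-year rate 40.23 μm/a
Convert to mass loss: 40.23 μm/a × 7.85 g/cm³ = 315.8 g·m⁻²·a⁻¹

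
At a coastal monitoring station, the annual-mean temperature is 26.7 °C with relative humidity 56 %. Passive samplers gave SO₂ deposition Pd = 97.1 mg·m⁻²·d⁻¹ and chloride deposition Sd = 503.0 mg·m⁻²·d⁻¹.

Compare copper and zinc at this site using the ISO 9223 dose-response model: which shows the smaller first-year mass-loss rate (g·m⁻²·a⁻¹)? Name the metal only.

copper: f(T) = -0.080·(T−10) [T>10 °C] = -1.3360
  SO₂ term: 0.0053·97.1^0.26·exp(0.059·56-1.3360) = 0.1246
  Sd branch = 0.01025·Sd^0.27·e^(0.036·RH+0.049·T) = 1.527 μm/a
  sum: 0.1246 + 1.527 → r_corr = 1.652 μm/a
  mass loss = 1.652 μm/a × 8.96 g/cm³ = 14.8 g·m⁻²·a⁻¹
zinc: temperature factor f = -0.071·(16.7) = -1.1857
  SO₂ term: 0.0129·97.1^0.44·exp(0.046·56-1.1857) = 0.3879
  Cl⁻ term: 0.0175·503.0^0.57·exp(0.008·56+0.085·26.7) = 9.186
  r_corr = 0.3879 + 9.186 = 9.574 μm/a
  mass loss = 9.574 μm/a × 7.14 g/cm³ = 68.36 g·m⁻²·a⁻¹
Ordering by g·m⁻²·a⁻¹: zinc (68.4) > copper (14.8)

copper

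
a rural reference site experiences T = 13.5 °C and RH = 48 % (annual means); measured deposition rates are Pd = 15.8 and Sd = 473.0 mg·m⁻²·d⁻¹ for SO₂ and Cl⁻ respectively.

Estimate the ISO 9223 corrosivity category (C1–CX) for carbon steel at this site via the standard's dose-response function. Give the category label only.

carbon steel: temperature factor f = -0.054·(3.5) = -0.1890
  SO₂ term: 1.77·15.8^0.52·exp(0.02·48-0.1890) = 16.07
  Sd branch = 0.102·Sd^0.62·e^(0.033·RH+0.04·T) = 38.86 μm/a
  r_corr = 16.07 + 38.86 = 54.93 μm/a
ISO 9223 Table 2 (carbon steel): 50 < 54.9 ≤ 80 μm/a ⇒ C4

C4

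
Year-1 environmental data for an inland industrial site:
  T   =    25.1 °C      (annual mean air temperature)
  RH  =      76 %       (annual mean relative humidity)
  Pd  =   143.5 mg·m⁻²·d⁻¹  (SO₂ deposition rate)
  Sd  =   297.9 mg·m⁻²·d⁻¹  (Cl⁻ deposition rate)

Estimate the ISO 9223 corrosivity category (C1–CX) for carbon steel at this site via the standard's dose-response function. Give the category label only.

carbon steel: temperature factor f = -0.054·(15.1) = -0.8154
  Pd branch = 1.77·Pd^0.52·e^(0.02·RH+f) = 47.37 μm/a
  Cl⁻ term: 0.102·297.9^0.62·exp(0.033·76+0.04·25.1) = 116.9
  r_corr = 47.37 + 116.9 = 164.3 μm/a
Category bounds: 80…200 μm/a bracket r_corr ⇒ C5

C5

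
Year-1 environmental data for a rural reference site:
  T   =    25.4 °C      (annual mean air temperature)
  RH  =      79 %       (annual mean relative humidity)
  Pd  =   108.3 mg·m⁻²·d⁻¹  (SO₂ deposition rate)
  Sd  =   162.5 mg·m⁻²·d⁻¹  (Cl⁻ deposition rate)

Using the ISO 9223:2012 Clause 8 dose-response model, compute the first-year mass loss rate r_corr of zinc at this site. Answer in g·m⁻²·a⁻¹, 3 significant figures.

zinc: f(T) = -0.071·(T−10) [T>10 °C] = -1.0934
  Pd branch = 0.0129·Pd^0.44·e^(0.046·RH+f) = 1.286 μm/a
  Cl⁻ term: 0.0175·162.5^0.57·exp(0.008·79+0.085·25.4) = 5.192
  r_corr = 1.286 + 5.192 = 6.478 μm/a
Convert to mass loss: 6.478 μm/a × 7.14 g/cm³ = 46.25 g·m⁻²·a⁻¹

r_corr = 46.3 g·m⁻²·a⁻¹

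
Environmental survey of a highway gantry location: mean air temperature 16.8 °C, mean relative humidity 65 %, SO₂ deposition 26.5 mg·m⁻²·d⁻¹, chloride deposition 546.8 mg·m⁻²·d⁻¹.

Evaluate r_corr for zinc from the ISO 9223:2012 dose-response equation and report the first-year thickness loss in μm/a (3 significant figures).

r_corr = 5.13 μm/a

zinc: T>10 °C ⇒ hinge -0.071·(16.8−10) = -0.4828
  sulphur-dioxide contribution → 0.6694 μm/a
  chloride contribution → 4.463 μm/a
  total first-year rate 5.132 μm/a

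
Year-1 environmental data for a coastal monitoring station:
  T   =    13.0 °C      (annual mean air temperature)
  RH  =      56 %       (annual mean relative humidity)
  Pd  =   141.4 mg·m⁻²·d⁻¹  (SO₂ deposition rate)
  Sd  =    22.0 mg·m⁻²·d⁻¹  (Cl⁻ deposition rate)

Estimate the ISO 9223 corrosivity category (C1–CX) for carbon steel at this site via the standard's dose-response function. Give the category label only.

C4

carbon steel: T>10 °C ⇒ hinge -0.054·(13.0−10) = -0.1620
  SO₂ term: 1.77·141.4^0.52·exp(0.02·56-0.1620) = 60.57
  Sd branch = 0.102·Sd^0.62·e^(0.033·RH+0.04·T) = 7.401 μm/a
  r_corr = 60.57 + 7.401 = 67.97 μm/a
ISO 9223 Table 2 (carbon steel): 50 < 68 ≤ 80 μm/a ⇒ C4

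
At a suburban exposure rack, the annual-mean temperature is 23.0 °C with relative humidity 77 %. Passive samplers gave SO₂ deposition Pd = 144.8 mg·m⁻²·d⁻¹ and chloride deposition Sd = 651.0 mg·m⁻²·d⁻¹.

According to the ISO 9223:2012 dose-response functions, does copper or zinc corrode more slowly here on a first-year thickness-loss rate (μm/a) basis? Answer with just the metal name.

copper

copper: temperature factor f = -0.080·(13.0) = -1.0400
  sulphur-dioxide contribution → 0.6418 μm/a
  chloride contribution → 2.909 μm/a
  total first-year rate 3.551 μm/a
zinc: temperature factor f = -0.071·(13.0) = -0.9230
  sulphur-dioxide contribution → 1.58 μm/a
  chloride contribution → 9.191 μm/a
  ⇒ r_corr(zinc) = 10.77 μm/a
Ordering by μm/a: zinc (10.8) > copper (3.55)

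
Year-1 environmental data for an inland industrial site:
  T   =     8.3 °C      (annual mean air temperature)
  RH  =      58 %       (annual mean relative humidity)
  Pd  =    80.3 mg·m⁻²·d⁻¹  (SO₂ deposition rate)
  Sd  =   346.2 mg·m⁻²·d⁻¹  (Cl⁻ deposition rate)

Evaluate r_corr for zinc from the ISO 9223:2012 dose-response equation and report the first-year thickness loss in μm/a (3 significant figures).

r_corr = 2.78 μm/a

zinc: T≤10 °C ⇒ hinge +0.038·(8.3−10) = -0.0646
  SO₂ term: 0.0129·80.3^0.44·exp(0.046·58-0.0646) = 1.2
  Cl⁻ term: 0.0175·346.2^0.57·exp(0.008·58+0.085·8.3) = 1.579
  sum: 1.2 + 1.579 → r_corr = 2.779 μm/a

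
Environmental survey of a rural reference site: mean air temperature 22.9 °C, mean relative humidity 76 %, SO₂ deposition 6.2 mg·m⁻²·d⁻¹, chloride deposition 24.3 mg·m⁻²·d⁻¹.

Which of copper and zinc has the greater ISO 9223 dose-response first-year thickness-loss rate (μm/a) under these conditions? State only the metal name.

copper: f(T) = -0.080·(T−10) [T>10 °C] = -1.0320
  Pd branch = 0.0053·Pd^0.26·e^(0.059·RH+f) = 0.2688 μm/a
  Sd branch = 0.01025·Sd^0.27·e^(0.036·RH+0.049·T) = 1.149 μm/a
  sum: 0.2688 + 1.149 → r_corr = 1.418 μm/a
zinc: f(T) = -0.071·(T−10) [T>10 °C] = -0.9159
  Pd branch = 0.0129·Pd^0.44·e^(0.046·RH+f) = 0.38 μm/a
  Sd branch = 0.0175·Sd^0.57·e^(0.008·RH+0.085·T) = 1.388 μm/a
  sum: 0.38 + 1.388 → r_corr = 1.768 μm/a
Ordering by μm/a: zinc (1.77) > copper (1.42)

zinc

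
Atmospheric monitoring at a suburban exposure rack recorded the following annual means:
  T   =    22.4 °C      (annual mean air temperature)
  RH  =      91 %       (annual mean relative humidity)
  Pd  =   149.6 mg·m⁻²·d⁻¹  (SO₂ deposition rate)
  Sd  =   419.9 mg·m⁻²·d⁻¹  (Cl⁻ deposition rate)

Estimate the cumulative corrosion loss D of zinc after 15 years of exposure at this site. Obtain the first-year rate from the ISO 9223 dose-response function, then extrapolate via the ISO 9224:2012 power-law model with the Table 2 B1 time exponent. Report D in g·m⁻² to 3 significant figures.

zinc: f(T) = -0.071·(T−10) [T>10 °C] = -0.8804
  SO₂ term: 0.0129·149.6^0.44·exp(0.046·91-0.8804) = 3.185
  Sd branch = 0.0175·Sd^0.57·e^(0.008·RH+0.085·T) = 7.608 μm/a
  sum: 3.185 + 7.608 → r_corr = 10.79 μm/a
ISO 9224: D(t) = r_corr · t^b with b = 0.813 (zinc, B1)
  D(15) = 10.79 × 15^0.813 = 10.79 × 9.04 = 97.57 μm
  Mass loss = 97.57 μm × 7.14 g/cm³ = 696.7 g·m⁻²

D(15) = 697 g·m⁻²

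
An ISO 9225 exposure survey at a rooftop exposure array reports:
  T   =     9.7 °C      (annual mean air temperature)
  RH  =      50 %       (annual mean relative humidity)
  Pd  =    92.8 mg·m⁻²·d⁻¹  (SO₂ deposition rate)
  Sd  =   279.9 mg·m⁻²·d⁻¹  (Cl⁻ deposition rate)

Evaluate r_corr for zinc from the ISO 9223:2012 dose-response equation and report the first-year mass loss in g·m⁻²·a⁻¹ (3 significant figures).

zinc: f(T) = +0.038·(T−10) [T≤10 °C] = -0.0114
  sulphur-dioxide contribution → 0.9338 μm/a
  chloride contribution → 1.478 μm/a
  total first-year rate 2.412 μm/a
Convert to mass loss: 2.412 μm/a × 7.14 g/cm³ = 17.22 g·m⁻²·a⁻¹

r_corr = 17.2 g·m⁻²·a⁻¹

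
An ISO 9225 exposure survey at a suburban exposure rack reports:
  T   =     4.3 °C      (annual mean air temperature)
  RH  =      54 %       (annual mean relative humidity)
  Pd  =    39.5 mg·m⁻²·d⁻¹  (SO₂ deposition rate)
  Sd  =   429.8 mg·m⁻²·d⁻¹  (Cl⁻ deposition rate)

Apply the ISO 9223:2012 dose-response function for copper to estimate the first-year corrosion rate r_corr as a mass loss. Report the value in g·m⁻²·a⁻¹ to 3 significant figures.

r_corr = 5.53 g·m⁻²·a⁻¹

copper: f(T) = +0.126·(T−10) [T≤10 °C] = -0.7182
  Pd branch = 0.0053·Pd^0.26·e^(0.059·RH+f) = 0.1626 μm/a
  Sd branch = 0.01025·Sd^0.27·e^(0.036·RH+0.049·T) = 0.4544 μm/a
  r_corr = 0.1626 + 0.4544 = 0.6171 μm/a
Convert to mass loss: 0.6171 μm/a × 8.96 g/cm³ = 5.529 g·m⁻²·a⁻¹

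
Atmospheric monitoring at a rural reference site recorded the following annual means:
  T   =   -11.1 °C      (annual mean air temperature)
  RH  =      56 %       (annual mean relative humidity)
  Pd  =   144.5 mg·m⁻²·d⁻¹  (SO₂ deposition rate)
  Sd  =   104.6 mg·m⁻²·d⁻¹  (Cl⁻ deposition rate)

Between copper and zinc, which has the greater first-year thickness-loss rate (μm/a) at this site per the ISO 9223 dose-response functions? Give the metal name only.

zinc

copper: f(T) = +0.126·(T−10) [T≤10 °C] = -2.6586
  Pd branch = 0.0053·Pd^0.26·e^(0.059·RH+f) = 0.03682 μm/a
  Sd branch = 0.01025·Sd^0.27·e^(0.036·RH+0.049·T) = 0.1568 μm/a
  sum: 0.03682 + 0.1568 → r_corr = 0.1936 μm/a
zinc: f(T) = +0.038·(T−10) [T≤10 °C] = -0.8018
  SO₂ term: 0.0129·144.5^0.44·exp(0.046·56-0.8018) = 0.6784
  Sd branch = 0.0175·Sd^0.57·e^(0.008·RH+0.085·T) = 0.151 μm/a
  sum: 0.6784 + 0.151 → r_corr = 0.8294 μm/a
Ordering by μm/a: zinc (0.829) > copper (0.194)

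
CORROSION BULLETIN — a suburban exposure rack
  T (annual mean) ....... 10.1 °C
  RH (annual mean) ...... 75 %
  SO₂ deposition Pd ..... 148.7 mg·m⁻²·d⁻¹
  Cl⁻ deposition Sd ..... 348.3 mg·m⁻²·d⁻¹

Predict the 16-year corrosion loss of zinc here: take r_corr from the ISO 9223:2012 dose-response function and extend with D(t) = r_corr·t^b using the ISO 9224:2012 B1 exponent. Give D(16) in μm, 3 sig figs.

zinc: f(T) = -0.071·(T−10) [T>10 °C] = -0.0071
  sulphur-dioxide contribution → 3.645 μm/a
  chloride contribution → 2.115 μm/a
  total first-year rate 5.76 μm/a
ISO 9224: D(t) = r_corr · t^b with b = 0.813 (zinc, B1)
  D(16) = 5.76 × 16^0.813 = 5.76 × 9.527 = 54.87 μm

D(16) = 54.9 μm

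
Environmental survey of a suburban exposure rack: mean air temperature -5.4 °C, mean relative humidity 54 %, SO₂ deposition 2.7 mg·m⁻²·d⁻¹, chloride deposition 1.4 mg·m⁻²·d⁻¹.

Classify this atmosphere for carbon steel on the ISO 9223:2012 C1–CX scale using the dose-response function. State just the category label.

carbon steel: temperature factor f = +0.150·(-15.4) = -2.3100
  Pd branch = 1.77·Pd^0.52·e^(0.02·RH+f) = 0.8672 μm/a
  Cl⁻ term: 0.102·1.4^0.62·exp(0.033·54+0.04·-5.4) = 0.6016
  r_corr = 0.8672 + 0.6016 = 1.469 μm/a
Category bounds: 1.3…25 μm/a bracket r_corr ⇒ C2

C2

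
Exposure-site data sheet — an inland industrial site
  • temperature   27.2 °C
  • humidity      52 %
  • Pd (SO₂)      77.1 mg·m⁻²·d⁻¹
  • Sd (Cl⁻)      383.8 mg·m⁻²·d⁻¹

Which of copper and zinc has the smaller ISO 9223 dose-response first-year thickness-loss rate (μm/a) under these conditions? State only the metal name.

copper

copper: f(T) = -0.080·(T−10) [T>10 °C] = -1.3760
  sulphur-dioxide contribution → 0.08907 μm/a
  chloride contribution → 1.26 μm/a
  total first-year rate 1.349 μm/a
zinc: T>10 °C ⇒ hinge -0.071·(27.2−10) = -1.2212
  sulphur-dioxide contribution → 0.2814 μm/a
  chloride contribution → 7.957 μm/a
  total first-year rate 8.238 μm/a
Ordering by μm/a: zinc (8.24) > copper (1.35)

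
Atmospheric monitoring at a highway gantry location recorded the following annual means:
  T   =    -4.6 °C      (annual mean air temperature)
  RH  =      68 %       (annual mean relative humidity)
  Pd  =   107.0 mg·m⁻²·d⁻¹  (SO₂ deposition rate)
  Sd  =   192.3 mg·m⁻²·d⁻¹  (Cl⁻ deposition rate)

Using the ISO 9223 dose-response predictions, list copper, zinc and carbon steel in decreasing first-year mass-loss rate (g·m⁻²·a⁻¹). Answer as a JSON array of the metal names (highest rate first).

copper: f(T) = +0.126·(T−10) [T≤10 °C] = -1.8396
  Pd branch = 0.0053·Pd^0.26·e^(0.059·RH+f) = 0.1568 μm/a
  Sd branch = 0.01025·Sd^0.27·e^(0.036·RH+0.049·T) = 0.3914 μm/a
  sum: 0.1568 + 0.3914 → r_corr = 0.5482 μm/a
  mass loss = 0.5482 μm/a × 8.96 g/cm³ = 4.912 g·m⁻²·a⁻¹
zinc: temperature factor f = +0.038·(-14.6) = -0.5548
  Pd branch = 0.0129·Pd^0.44·e^(0.046·RH+f) = 1.321 μm/a
  Sd branch = 0.0175·Sd^0.57·e^(0.008·RH+0.085·T) = 0.4087 μm/a
  sum: 1.321 + 0.4087 → r_corr = 1.73 μm/a
  mass loss = 1.73 μm/a × 7.14 g/cm³ = 12.35 g·m⁻²·a⁻¹
carbon steel: temperature factor f = +0.150·(-14.6) = -2.1900
  SO₂ term: 1.77·107.0^0.52·exp(0.02·68-2.1900) = 8.766
  Sd branch = 0.102·Sd^0.62·e^(0.033·RH+0.04·T) = 20.86 μm/a
  sum: 8.766 + 20.86 → r_corr = 29.63 μm/a
  mass loss = 29.63 μm/a × 7.85 g/cm³ = 232.6 g·m⁻²·a⁻¹
Ordering by g·m⁻²·a⁻¹: carbon steel (233) > zinc (12.4) > copper (4.91)

["carbon steel", "zinc", "copper"]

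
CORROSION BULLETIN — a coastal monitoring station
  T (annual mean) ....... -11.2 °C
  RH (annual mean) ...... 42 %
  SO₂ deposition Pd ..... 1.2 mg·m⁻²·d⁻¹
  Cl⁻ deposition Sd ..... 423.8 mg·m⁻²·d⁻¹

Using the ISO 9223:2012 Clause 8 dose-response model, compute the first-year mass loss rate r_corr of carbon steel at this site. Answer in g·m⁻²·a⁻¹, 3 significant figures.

r_corr = 88.5 g·m⁻²·a⁻¹

carbon steel: T≤10 °C ⇒ hinge +0.150·(-11.2−10) = -3.1800
  Pd branch = 1.77·Pd^0.52·e^(0.02·RH+f) = 0.1875 μm/a
  Cl⁻ term: 0.102·423.8^0.62·exp(0.033·42+0.04·-11.2) = 11.09
  r_corr = 0.1875 + 11.09 = 11.27 μm/a
Convert to mass loss: 11.27 μm/a × 7.85 g/cm³ = 88.5 g·m⁻²·a⁻¹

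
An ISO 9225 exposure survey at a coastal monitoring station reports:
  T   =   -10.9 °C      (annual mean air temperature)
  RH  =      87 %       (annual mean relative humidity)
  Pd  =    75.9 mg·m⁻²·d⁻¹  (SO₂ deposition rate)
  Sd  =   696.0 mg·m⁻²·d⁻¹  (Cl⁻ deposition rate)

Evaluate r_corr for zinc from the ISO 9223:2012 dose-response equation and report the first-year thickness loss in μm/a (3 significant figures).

r_corr = 2.72 μm/a

zinc: T≤10 °C ⇒ hinge +0.038·(-10.9−10) = -0.7942
  sulphur-dioxide contribution → 2.143 μm/a
  chloride contribution → 0.5797 μm/a
  total first-year rate 2.723 μm/a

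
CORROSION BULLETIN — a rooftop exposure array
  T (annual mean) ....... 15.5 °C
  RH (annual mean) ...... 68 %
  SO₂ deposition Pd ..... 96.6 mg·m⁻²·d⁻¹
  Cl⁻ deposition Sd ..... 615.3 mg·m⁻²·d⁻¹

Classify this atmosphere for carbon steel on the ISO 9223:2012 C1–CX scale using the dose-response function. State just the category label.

carbon steel: T>10 °C ⇒ hinge -0.054·(15.5−10) = -0.2970
  Pd branch = 1.77·Pd^0.52·e^(0.02·RH+f) = 55.18 μm/a
  Cl⁻ term: 0.102·615.3^0.62·exp(0.033·68+0.04·15.5) = 95.86
  r_corr = 55.18 + 95.86 = 151 μm/a
151 μm/a falls in (80, 200] for carbon steel → category C5

C5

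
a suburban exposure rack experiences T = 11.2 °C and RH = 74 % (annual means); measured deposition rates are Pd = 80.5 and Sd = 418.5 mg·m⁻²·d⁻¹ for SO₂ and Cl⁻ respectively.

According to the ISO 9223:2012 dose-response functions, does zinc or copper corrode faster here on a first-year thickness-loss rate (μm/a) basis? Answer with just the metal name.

zinc: temperature factor f = -0.071·(1.2) = -0.0852
  SO₂ term: 0.0129·80.5^0.44·exp(0.046·74-0.0852) = 2.457
  Sd branch = 0.0175·Sd^0.57·e^(0.008·RH+0.085·T) = 2.558 μm/a
  sum: 2.457 + 2.558 → r_corr = 5.016 μm/a
copper: f(T) = -0.080·(T−10) [T>10 °C] = -0.0960
  Pd branch = 0.0053·Pd^0.26·e^(0.059·RH+f) = 1.186 μm/a
  Sd branch = 0.01025·Sd^0.27·e^(0.036·RH+0.049·T) = 1.3 μm/a
  sum: 1.186 + 1.3 → r_corr = 2.486 μm/a
Ordering by μm/a: zinc (5.02) > copper (2.49)

zinc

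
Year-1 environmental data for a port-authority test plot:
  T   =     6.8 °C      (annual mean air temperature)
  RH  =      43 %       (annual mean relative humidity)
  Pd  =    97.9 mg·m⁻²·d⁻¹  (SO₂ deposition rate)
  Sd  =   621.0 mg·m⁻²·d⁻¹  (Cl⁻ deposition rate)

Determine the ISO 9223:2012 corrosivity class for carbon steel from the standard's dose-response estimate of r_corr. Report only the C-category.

carbon steel: T≤10 °C ⇒ hinge +0.150·(6.8−10) = -0.4800
  Pd branch = 1.77·Pd^0.52·e^(0.02·RH+f) = 28.07 μm/a
  Sd branch = 0.102·Sd^0.62·e^(0.033·RH+0.04·T) = 29.83 μm/a
  r_corr = 28.07 + 29.83 = 57.9 μm/a
57.9 μm/a falls in (50, 80] for carbon steel → category C4

C4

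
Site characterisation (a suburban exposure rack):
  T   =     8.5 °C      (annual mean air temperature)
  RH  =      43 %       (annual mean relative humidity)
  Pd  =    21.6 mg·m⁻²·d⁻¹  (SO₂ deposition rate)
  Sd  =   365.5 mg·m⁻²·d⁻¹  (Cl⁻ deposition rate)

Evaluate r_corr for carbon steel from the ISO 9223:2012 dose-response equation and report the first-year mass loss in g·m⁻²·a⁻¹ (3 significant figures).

r_corr = 310 g·m⁻²·a⁻¹

carbon steel: f(T) = +0.150·(T−10) [T≤10 °C] = -0.2250
  sulphur-dioxide contribution → 16.51 μm/a
  chloride contribution → 22.99 μm/a
  ⇒ r_corr(carbon steel) = 39.5 μm/a
Convert to mass loss: 39.5 μm/a × 7.85 g/cm³ = 310 g·m⁻²·a⁻¹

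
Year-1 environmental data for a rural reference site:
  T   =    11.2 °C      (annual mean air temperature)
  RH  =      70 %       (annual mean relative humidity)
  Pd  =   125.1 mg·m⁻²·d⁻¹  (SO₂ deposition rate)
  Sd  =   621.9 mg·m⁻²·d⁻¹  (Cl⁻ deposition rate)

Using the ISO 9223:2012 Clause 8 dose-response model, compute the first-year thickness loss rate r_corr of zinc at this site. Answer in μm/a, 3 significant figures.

r_corr = 5.59 μm/a

zinc: temperature factor f = -0.071·(1.2) = -0.0852
  Pd branch = 0.0129·Pd^0.44·e^(0.046·RH+f) = 2.482 μm/a
  Sd branch = 0.0175·Sd^0.57·e^(0.008·RH+0.085·T) = 3.105 μm/a
  sum: 2.482 + 3.105 → r_corr = 5.587 μm/a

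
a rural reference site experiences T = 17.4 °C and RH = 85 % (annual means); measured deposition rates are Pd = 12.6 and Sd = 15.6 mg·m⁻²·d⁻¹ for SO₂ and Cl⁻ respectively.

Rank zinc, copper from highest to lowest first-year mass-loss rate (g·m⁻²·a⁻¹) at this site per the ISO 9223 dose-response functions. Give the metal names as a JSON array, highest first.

["copper", "zinc"]

zinc: T>10 °C ⇒ hinge -0.071·(17.4−10) = -0.5254
  Pd branch = 0.0129·Pd^0.44·e^(0.046·RH+f) = 1.161 μm/a
  Sd branch = 0.0175·Sd^0.57·e^(0.008·RH+0.085·T) = 0.7257 μm/a
  sum: 1.161 + 0.7257 → r_corr = 1.886 μm/a
  mass loss = 1.886 μm/a × 7.14 g/cm³ = 13.47 g·m⁻²·a⁻¹
copper: f(T) = -0.080·(T−10) [T>10 °C] = -0.5920
  SO₂ term: 0.0053·12.6^0.26·exp(0.059·85-0.5920) = 0.8536
  Sd branch = 0.01025·Sd^0.27·e^(0.036·RH+0.049·T) = 1.077 μm/a
  sum: 0.8536 + 1.077 → r_corr = 1.93 μm/a
  mass loss = 1.93 μm/a × 8.96 g/cm³ = 17.3 g·m⁻²·a⁻¹
Ordering by g·m⁻²·a⁻¹: copper (17.3) > zinc (13.5)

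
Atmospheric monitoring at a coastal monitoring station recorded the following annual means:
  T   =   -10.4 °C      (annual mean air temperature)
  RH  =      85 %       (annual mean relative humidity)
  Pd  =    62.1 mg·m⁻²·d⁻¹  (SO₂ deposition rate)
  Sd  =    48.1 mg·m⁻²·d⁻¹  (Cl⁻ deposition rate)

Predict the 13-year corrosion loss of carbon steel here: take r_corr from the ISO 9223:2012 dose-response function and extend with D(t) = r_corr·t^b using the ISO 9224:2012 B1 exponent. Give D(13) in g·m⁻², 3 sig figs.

D(13) = 485 g·m⁻²

carbon steel: f(T) = +0.150·(T−10) [T≤10 °C] = -3.0600
  sulphur-dioxide contribution → 3.888 μm/a
  chloride contribution → 12.28 μm/a
  total first-year rate 16.16 μm/a
Power-law: D(13) = r_corr · 13^0.523
  D(13) = 16.16 × 13^0.523 = 16.16 × 3.825 = 61.82 μm
  Mass loss = 61.82 μm × 7.85 g/cm³ = 485.3 g·m⁻²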